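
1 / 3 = 0.33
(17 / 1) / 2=17 / 2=8.50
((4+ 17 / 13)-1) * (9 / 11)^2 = 4536 / 1573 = 2.88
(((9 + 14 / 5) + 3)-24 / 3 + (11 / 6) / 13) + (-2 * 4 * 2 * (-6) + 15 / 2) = 21536 / 195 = 110.44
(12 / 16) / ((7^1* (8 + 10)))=1 / 168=0.01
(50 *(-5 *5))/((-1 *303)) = 1250/303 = 4.13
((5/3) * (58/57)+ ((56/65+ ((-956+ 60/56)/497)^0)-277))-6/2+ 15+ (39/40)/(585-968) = -8903868473/34056360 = -261.45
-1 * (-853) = 853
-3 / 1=-3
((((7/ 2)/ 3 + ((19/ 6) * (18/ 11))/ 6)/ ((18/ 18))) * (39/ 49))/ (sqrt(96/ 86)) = 871 * sqrt(129)/ 6468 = 1.53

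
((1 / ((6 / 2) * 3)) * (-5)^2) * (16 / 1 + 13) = 725 / 9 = 80.56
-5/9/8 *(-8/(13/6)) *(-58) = -580/39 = -14.87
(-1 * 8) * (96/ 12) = -64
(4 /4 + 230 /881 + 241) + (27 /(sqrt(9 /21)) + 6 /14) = 9 * sqrt(21) + 1496667 /6167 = 283.93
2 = 2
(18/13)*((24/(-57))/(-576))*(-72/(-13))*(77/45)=154/16055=0.01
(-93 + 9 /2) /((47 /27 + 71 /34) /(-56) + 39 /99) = -50045688 /184103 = -271.84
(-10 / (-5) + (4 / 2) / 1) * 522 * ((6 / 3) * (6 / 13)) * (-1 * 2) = -50112 / 13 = -3854.77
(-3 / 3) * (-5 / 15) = 1 / 3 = 0.33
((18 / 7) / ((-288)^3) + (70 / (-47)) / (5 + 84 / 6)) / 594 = -650281853 / 4927661899776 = -0.00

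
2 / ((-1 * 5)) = -2 / 5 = -0.40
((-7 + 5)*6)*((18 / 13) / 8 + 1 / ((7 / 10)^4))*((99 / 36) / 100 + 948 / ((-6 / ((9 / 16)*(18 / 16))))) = 259860206937 / 49940800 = 5203.36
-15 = -15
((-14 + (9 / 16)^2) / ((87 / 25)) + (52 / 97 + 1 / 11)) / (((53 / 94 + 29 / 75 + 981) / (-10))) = 461437522375 / 13709483788352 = 0.03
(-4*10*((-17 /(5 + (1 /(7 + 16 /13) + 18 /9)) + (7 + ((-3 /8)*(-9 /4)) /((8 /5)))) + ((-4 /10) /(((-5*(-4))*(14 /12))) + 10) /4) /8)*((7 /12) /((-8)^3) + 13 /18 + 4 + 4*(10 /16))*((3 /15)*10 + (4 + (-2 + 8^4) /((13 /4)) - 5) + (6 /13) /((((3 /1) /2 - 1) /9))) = -815336620505369 /2330460160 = -349860.78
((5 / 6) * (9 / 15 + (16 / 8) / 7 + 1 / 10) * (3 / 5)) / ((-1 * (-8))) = 69 / 1120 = 0.06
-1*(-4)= 4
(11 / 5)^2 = 121 / 25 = 4.84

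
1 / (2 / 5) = 5 / 2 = 2.50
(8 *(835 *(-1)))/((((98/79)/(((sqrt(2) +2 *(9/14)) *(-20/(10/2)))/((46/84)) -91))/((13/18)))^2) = -4745142146811235/205760898 -16268266663480 *sqrt(2)/4899069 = -27757596.04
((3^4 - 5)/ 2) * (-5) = -190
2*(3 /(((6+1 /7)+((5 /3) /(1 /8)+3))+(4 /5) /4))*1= 630 /2381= 0.26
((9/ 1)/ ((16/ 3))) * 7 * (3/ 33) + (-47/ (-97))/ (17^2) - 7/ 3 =-18617129/ 14801424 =-1.26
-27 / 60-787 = -15749 / 20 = -787.45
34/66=17/33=0.52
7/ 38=0.18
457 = 457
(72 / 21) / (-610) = -12 / 2135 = -0.01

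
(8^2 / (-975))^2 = 4096 / 950625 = 0.00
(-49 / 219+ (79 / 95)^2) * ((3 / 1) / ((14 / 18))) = 8320986 / 4611775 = 1.80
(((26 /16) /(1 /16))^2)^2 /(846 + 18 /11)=1256684 /2331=539.12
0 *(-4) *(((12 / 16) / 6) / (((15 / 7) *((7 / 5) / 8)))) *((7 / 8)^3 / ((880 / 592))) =0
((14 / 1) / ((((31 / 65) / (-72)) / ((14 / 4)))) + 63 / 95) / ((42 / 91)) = -94394937 / 5890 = -16026.31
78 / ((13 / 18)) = 108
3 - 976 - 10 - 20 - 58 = -1061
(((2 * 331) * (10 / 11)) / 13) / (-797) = -6620 / 113971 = -0.06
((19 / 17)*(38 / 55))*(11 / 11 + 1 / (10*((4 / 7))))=16967 / 18700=0.91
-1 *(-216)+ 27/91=19683/91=216.30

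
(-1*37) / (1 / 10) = -370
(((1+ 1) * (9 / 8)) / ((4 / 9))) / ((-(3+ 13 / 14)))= -1.29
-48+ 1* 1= -47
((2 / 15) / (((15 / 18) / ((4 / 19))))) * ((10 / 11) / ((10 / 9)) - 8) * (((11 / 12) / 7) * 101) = -31916 / 9975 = -3.20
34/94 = 17/47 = 0.36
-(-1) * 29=29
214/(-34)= -107/17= -6.29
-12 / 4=-3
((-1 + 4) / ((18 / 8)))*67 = 268 / 3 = 89.33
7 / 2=3.50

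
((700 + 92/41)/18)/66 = 0.59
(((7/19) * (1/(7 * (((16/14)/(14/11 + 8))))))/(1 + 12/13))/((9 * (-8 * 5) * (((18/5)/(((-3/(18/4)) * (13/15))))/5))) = 20111/40629600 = 0.00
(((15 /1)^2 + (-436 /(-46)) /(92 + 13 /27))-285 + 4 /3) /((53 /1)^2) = -10090198 /483971037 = -0.02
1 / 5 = 0.20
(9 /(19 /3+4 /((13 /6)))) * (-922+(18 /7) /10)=-11323611 /11165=-1014.21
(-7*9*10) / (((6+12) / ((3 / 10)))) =-21 / 2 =-10.50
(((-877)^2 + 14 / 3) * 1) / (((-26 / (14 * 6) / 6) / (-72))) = 13955161248 / 13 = 1073473942.15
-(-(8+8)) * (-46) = -736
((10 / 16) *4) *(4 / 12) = 5 / 6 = 0.83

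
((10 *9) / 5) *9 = 162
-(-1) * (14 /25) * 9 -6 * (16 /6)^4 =-201398 /675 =-298.37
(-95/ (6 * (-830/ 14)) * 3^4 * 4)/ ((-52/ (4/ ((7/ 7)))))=-7182/ 1079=-6.66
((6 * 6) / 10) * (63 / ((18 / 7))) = 441 / 5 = 88.20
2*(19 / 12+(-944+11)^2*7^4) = 25080529087 / 6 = 4180088181.17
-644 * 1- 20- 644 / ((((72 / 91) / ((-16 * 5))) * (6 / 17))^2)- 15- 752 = -38531708099 / 729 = -52855566.67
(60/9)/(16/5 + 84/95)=475/291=1.63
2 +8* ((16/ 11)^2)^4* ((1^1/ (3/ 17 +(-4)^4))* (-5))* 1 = -210702381554/ 186706585351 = -1.13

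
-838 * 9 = -7542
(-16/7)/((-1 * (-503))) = -16/3521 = -0.00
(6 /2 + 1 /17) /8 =0.38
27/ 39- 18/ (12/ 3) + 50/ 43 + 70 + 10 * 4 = 120023/ 1118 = 107.36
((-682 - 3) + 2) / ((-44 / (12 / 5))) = 2049 / 55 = 37.25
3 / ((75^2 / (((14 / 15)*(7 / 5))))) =98 / 140625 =0.00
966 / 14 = 69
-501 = -501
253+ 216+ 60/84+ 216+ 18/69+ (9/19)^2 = 39882603/58121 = 686.20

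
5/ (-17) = -5/ 17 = -0.29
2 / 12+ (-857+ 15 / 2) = -2548 / 3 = -849.33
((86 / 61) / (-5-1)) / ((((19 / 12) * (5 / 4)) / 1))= -688 / 5795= -0.12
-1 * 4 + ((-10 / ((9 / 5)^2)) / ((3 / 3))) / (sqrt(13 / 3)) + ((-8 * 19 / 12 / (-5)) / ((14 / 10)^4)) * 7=634 / 1029-250 * sqrt(39) / 1053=-0.87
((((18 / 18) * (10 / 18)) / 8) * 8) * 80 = 44.44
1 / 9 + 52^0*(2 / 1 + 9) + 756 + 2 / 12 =13811 / 18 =767.28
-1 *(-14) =14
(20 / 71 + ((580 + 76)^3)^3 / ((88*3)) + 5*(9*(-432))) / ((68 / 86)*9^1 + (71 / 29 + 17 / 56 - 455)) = -13943037537941864571853134957344 / 72830864007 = -191444077013857147606.49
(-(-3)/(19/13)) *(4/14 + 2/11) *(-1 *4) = -5616/1463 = -3.84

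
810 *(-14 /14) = -810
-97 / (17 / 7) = -679 / 17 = -39.94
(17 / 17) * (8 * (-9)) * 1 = -72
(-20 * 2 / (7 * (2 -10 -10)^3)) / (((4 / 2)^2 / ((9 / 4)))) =5 / 9072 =0.00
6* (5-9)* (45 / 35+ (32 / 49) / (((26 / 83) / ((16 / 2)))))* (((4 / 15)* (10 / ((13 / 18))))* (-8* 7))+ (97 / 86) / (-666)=6040251699137 / 67757508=89145.13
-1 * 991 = -991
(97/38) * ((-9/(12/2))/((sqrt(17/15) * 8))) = -291 * sqrt(255)/10336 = -0.45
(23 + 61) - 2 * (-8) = 100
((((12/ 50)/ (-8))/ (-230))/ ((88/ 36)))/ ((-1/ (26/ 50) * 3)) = -117/ 12650000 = -0.00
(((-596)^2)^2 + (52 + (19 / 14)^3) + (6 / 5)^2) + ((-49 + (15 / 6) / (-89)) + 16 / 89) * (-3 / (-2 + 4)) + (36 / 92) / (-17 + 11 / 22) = 194903520130931169853 / 1544666200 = 126178406785.19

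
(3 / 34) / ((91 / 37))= 111 / 3094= 0.04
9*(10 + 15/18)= 195/2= 97.50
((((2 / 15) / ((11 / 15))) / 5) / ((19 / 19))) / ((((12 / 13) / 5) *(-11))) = -13 / 726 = -0.02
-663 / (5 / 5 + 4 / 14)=-1547 / 3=-515.67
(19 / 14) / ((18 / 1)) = 19 / 252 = 0.08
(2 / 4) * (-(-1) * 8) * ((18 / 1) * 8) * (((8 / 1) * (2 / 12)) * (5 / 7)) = 3840 / 7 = 548.57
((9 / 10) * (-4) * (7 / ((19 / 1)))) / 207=-0.01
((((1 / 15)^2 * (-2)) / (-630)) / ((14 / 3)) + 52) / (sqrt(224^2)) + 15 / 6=202419001 / 74088000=2.73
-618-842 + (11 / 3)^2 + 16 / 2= -12947 / 9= -1438.56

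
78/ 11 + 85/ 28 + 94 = 32071/ 308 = 104.13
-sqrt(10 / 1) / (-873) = 0.00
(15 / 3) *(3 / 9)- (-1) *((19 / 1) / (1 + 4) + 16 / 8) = 112 / 15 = 7.47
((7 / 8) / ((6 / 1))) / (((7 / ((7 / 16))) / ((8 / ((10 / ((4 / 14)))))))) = 1 / 480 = 0.00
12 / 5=2.40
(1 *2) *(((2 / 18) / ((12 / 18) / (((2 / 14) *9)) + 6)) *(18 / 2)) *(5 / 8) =135 / 704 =0.19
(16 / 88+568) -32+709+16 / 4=13741 / 11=1249.18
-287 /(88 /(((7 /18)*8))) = -2009 /198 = -10.15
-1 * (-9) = 9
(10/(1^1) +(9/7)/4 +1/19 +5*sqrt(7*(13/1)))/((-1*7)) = -5*sqrt(91)/7 - 5519/3724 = -8.30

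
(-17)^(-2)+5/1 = 1446/289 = 5.00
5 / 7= 0.71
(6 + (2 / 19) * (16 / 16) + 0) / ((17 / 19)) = 116 / 17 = 6.82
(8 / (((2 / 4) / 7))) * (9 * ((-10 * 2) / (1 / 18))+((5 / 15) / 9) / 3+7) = -29329664 / 81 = -362094.62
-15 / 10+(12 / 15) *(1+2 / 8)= -1 / 2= -0.50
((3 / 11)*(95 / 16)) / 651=95 / 38192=0.00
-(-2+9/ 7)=0.71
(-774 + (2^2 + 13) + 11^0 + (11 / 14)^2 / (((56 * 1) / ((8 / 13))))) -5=-13573075 / 17836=-760.99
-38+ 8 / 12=-37.33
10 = 10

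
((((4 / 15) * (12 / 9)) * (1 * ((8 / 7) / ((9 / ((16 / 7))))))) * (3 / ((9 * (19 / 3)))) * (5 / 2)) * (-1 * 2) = -2048 / 75411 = -0.03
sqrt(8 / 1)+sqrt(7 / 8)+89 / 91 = sqrt(14) / 4+89 / 91+2 * sqrt(2) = 4.74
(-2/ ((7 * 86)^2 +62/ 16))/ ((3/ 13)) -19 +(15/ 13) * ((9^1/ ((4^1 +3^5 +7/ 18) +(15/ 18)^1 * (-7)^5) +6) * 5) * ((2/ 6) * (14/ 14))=-104488152657487/ 14001161469282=-7.46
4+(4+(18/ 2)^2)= 89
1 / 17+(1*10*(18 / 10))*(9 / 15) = 923 / 85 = 10.86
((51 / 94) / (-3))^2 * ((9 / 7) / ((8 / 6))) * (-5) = -39015 / 247408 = -0.16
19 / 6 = 3.17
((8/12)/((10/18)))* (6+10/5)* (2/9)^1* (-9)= -96/5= -19.20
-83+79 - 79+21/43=-3548/43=-82.51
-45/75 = -3/5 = -0.60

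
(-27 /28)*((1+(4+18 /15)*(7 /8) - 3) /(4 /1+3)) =-1377 /3920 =-0.35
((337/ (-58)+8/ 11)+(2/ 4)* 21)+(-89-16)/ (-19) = 10.94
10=10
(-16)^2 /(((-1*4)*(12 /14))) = -74.67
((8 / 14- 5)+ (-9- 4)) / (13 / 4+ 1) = -488 / 119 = -4.10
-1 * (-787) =787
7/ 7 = 1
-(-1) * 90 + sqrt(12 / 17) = 2 * sqrt(51) / 17 + 90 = 90.84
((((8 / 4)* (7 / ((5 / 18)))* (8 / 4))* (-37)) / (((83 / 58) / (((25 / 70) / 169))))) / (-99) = 8584 / 154297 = 0.06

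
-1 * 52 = -52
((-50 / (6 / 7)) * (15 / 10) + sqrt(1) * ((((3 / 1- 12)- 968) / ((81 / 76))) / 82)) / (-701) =655427 / 4656042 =0.14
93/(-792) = -31/264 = -0.12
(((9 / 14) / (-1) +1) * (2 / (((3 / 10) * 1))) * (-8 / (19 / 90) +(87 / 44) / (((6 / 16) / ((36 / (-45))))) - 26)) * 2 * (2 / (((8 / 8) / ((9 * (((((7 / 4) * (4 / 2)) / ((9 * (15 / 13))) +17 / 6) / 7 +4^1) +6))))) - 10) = -1775274224 / 30723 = -57783.23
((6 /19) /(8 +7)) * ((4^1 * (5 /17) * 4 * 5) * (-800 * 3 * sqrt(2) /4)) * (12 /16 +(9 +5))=-1416000 * sqrt(2) /323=-6199.77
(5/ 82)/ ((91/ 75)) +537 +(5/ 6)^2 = 72227717/ 134316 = 537.74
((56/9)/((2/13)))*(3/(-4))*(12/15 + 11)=-5369/15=-357.93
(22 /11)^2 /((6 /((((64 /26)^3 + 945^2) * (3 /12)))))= 1962008693 /13182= 148839.99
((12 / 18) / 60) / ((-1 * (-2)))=1 / 180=0.01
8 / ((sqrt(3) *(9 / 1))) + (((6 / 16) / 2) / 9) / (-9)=-1 / 432 + 8 *sqrt(3) / 27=0.51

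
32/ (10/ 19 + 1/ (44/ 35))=26752/ 1105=24.21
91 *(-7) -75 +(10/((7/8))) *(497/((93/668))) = 3728024/93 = 40086.28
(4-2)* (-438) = -876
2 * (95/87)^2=18050/7569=2.38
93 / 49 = 1.90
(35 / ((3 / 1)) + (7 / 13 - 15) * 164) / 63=-92041 / 2457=-37.46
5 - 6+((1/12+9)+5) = 157/12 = 13.08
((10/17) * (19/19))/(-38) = -0.02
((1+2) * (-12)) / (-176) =9 / 44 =0.20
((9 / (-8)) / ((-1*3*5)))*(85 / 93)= 17 / 248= 0.07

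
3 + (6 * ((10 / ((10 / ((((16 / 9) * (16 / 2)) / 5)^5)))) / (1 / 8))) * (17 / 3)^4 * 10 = 91832313652834921 / 996451875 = 92159306.39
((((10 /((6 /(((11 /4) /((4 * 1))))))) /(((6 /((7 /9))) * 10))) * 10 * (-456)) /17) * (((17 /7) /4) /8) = -1045 /3456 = -0.30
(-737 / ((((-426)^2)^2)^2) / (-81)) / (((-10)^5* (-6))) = 737 / 52712433008452373237913600000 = 0.00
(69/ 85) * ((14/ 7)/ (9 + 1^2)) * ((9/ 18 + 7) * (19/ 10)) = 3933/ 1700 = 2.31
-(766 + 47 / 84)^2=-4146200881 / 7056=-587613.50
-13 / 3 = -4.33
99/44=9/4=2.25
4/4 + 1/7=1.14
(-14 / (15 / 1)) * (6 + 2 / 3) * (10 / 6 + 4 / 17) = -11.83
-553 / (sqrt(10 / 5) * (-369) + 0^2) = 1.06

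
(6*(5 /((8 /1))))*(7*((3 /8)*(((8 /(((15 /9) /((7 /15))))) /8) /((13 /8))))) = 441 /260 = 1.70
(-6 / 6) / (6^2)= -1 / 36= -0.03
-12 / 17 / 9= -4 / 51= -0.08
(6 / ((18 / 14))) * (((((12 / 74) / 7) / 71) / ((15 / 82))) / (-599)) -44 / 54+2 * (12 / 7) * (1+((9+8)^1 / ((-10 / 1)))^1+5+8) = 61498359322 / 1487026485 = 41.36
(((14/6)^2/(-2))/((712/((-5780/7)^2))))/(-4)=2088025/3204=651.69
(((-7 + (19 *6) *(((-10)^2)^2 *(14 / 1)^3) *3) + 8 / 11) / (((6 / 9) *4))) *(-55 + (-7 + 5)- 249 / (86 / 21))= -285222500449353 / 688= -414567587862.43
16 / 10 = 8 / 5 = 1.60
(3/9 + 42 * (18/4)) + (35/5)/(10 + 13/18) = 110002/579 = 189.99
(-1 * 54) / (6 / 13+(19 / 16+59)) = -3744 / 4205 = -0.89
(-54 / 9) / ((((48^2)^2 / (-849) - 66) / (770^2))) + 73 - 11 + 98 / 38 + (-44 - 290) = 9499619 / 32357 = 293.59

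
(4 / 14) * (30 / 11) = 60 / 77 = 0.78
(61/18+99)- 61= 745/18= 41.39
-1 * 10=-10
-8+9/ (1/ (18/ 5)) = 122/ 5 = 24.40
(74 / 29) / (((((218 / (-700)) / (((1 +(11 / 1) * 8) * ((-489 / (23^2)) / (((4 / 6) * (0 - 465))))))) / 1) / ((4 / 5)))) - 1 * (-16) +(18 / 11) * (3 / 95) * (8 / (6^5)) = 13904785905959 / 975058465590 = 14.26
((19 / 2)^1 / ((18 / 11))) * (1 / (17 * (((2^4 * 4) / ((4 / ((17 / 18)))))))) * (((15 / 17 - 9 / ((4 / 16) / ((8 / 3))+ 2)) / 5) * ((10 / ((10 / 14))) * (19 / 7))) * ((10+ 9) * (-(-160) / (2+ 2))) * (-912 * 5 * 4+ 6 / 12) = 8133474.05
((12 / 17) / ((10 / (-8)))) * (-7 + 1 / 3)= 64 / 17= 3.76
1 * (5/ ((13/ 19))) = 95/ 13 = 7.31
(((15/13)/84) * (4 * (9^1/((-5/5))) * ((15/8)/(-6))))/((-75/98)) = -21/104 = -0.20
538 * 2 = 1076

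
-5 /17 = -0.29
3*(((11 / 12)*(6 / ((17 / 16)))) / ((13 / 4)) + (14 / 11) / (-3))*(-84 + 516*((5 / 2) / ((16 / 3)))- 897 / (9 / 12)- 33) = -3319319 / 884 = -3754.89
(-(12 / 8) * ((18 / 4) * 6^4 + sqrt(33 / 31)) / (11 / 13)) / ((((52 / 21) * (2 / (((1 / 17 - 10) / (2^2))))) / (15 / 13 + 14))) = 161343 * sqrt(1023) / 371008 + 117619047 / 1496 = 78636.27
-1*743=-743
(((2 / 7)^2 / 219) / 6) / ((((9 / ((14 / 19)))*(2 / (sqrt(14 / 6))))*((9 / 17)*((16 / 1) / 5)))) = 85*sqrt(21) / 169868664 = 0.00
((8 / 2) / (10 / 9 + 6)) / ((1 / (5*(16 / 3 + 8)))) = 75 / 2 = 37.50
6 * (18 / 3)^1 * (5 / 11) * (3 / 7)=540 / 77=7.01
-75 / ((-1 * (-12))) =-25 / 4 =-6.25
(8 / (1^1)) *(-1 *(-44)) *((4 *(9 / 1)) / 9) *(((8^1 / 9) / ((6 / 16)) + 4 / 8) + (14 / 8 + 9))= 19177.48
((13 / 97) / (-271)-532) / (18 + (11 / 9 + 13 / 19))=-2391383187 / 89480948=-26.73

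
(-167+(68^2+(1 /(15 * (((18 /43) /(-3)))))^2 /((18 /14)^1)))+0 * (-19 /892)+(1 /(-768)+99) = 21257295877 /4665600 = 4556.18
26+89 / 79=27.13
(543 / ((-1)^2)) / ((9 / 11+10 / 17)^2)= 18988167 / 69169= 274.52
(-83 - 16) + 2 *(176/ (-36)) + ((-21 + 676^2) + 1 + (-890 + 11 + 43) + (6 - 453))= 4100078/ 9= 455564.22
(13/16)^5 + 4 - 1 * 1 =3517021/1048576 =3.35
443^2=196249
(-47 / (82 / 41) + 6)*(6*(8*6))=-5040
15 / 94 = 0.16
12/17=0.71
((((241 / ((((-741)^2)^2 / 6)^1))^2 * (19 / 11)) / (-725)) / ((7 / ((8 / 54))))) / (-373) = 929296 / 298848362937966379024103942325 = 0.00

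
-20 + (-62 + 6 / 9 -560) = -1924 / 3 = -641.33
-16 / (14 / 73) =-584 / 7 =-83.43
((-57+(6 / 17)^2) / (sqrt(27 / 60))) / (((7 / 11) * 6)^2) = -662959 * sqrt(5) / 254898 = -5.82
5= 5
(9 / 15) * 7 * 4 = 84 / 5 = 16.80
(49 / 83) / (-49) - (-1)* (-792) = -792.01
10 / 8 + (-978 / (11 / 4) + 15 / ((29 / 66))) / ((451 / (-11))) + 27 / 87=491863 / 52316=9.40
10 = 10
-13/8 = -1.62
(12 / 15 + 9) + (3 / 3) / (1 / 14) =23.80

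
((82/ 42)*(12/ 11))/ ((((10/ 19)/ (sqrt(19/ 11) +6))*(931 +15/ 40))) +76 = 12464*sqrt(209)/ 31554985 +218091044/ 2868635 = 76.03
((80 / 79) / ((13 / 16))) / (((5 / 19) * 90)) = 2432 / 46215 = 0.05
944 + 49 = 993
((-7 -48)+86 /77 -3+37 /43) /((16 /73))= -13540843 /52976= -255.60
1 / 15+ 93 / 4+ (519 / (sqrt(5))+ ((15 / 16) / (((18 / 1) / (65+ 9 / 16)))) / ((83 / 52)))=1352223 / 53120+ 519 * sqrt(5) / 5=257.56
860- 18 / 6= 857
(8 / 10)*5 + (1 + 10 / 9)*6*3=42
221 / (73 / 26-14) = -5746 / 291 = -19.75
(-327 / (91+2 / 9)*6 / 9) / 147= -654 / 40229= -0.02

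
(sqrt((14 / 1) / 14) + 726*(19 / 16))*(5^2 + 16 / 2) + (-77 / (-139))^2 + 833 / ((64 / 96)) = 4595759813 / 154568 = 29732.93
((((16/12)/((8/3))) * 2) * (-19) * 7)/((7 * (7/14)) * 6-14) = -19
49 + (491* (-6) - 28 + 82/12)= -17509/6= -2918.17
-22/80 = -11/40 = -0.28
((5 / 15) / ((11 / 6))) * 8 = 16 / 11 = 1.45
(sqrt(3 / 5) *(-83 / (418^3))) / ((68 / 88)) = -83 *sqrt(15) / 282179260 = -0.00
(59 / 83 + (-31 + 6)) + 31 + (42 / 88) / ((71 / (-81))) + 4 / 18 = 14908549 / 2333628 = 6.39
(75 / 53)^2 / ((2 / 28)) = 78750 / 2809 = 28.03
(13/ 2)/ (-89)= -13/ 178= -0.07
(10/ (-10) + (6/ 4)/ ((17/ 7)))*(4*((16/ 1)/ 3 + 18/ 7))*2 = -8632/ 357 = -24.18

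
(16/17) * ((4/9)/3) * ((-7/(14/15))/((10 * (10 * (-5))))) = 8/3825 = 0.00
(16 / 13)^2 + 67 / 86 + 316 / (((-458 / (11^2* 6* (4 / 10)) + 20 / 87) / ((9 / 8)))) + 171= -12446997951 / 137418970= -90.58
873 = 873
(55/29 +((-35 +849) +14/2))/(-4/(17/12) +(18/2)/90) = -4056880/13427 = -302.14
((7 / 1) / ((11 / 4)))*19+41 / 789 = 420199 / 8679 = 48.42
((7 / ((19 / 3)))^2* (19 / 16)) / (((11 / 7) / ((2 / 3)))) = 1029 / 1672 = 0.62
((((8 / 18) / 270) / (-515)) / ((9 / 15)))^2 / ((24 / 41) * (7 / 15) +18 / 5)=82 / 11191544274465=0.00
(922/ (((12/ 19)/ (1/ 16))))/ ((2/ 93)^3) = 2348454321/ 256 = 9173649.69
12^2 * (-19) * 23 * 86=-5411808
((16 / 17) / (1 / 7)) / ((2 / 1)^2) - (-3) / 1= 79 / 17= 4.65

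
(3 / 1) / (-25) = -3 / 25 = -0.12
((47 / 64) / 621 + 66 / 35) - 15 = -18240851 / 1391040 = -13.11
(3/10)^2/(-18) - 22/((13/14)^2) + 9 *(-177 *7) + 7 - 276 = -11445.52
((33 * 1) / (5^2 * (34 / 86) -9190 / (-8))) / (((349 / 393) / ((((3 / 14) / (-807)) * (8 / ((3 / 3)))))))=-8922672 / 130963525595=-0.00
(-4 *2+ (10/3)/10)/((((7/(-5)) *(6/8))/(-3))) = -460/21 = -21.90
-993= -993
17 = 17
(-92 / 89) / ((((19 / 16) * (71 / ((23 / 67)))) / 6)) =-203136 / 8044087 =-0.03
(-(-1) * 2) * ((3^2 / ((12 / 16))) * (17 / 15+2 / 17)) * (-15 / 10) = -3828 / 85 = -45.04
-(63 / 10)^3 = -250047 / 1000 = -250.05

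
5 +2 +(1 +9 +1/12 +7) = 289/12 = 24.08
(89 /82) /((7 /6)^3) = 9612 /14063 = 0.68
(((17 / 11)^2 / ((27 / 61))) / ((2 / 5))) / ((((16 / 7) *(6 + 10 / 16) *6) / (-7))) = -1.04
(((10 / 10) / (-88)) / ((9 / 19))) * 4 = -19 / 198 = -0.10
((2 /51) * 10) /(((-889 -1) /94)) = -188 /4539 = -0.04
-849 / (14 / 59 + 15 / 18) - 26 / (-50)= -7508723 / 9475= -792.48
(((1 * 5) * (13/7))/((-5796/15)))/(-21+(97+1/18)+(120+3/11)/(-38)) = -203775/618078356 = -0.00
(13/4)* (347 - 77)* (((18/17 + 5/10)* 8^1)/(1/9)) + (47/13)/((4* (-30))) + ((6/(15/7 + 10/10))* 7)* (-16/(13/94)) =28279444891/291720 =96940.37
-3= -3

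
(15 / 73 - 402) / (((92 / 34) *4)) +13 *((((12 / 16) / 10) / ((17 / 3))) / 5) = -37.09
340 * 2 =680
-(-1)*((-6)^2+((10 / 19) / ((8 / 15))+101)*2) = 9119 / 38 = 239.97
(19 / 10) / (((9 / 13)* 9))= 247 / 810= 0.30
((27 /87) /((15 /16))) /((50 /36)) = 864 /3625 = 0.24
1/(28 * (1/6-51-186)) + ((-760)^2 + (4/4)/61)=700937258111/1213534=577600.02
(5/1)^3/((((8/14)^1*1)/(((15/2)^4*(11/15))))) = 32484375/64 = 507568.36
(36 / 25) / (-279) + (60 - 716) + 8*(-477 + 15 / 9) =-10366412 / 2325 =-4458.67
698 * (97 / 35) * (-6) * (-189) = 10968372 / 5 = 2193674.40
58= 58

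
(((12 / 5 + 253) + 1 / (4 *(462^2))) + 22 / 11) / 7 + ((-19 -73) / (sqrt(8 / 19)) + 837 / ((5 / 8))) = 41116998389 / 29882160 -23 *sqrt(38) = 1234.19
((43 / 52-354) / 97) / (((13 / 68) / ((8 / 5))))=-499528 / 16393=-30.47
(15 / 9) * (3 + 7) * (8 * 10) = 4000 / 3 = 1333.33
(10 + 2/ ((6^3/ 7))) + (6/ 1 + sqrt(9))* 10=10807/ 108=100.06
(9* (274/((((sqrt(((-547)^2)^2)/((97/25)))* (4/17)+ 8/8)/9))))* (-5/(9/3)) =-20332170/9974183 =-2.04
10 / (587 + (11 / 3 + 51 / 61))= 366 / 21649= 0.02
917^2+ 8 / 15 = 12613343 / 15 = 840889.53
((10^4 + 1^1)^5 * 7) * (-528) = -369784836963696184803696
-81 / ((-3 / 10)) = 270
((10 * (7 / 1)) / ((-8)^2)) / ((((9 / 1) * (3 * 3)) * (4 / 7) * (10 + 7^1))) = 0.00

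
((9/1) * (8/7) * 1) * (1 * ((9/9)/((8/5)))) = 45/7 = 6.43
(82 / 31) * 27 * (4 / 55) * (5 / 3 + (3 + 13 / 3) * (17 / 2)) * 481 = 272623104 / 1705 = 159896.25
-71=-71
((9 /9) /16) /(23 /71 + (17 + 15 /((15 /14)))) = 71 /35584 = 0.00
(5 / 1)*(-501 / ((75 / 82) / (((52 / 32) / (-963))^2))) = -1157143 / 148379040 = -0.01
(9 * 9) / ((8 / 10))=405 / 4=101.25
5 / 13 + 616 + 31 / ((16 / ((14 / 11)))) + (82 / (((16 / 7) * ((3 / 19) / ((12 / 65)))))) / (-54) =95455309 / 154440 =618.07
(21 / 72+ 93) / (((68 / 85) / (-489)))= -1824785 / 32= -57024.53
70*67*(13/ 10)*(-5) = -30485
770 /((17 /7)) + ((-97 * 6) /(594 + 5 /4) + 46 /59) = 756708768 /2388143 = 316.86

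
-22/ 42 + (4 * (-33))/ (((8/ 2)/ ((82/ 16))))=-28501/ 168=-169.65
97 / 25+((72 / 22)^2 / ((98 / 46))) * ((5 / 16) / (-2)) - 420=-123591649 / 296450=-416.91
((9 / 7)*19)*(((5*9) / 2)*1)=7695 / 14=549.64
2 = 2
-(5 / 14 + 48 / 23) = -787 / 322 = -2.44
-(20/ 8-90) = 87.50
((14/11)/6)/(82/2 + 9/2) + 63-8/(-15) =136289/2145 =63.54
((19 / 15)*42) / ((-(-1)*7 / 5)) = 38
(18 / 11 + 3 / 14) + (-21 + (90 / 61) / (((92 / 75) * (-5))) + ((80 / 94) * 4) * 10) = 74398183 / 5077457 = 14.65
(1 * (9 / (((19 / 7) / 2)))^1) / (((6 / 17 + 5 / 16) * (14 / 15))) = 36720 / 3439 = 10.68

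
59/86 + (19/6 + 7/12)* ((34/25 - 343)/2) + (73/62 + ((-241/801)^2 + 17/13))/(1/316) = 77388849078013/444732149160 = 174.01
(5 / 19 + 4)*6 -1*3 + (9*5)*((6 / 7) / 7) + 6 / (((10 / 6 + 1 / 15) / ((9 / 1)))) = 717018 / 12103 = 59.24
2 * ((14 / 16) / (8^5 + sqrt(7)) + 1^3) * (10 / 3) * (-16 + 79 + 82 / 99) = 12336646763620 / 28991029059 - 221165 * sqrt(7) / 637802639298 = 425.53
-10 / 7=-1.43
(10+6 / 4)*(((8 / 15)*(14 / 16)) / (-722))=-161 / 21660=-0.01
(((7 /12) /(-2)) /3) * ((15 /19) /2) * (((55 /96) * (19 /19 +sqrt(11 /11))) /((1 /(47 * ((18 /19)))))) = -90475 /46208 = -1.96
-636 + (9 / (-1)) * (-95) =219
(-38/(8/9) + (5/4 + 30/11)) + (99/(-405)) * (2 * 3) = -13279/330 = -40.24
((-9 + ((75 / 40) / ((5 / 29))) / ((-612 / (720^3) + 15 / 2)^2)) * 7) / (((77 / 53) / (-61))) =15650812473082539003 / 6046614956160289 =2588.36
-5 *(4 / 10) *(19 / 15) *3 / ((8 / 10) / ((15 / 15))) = -19 / 2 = -9.50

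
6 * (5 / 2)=15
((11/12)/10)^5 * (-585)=-2093663/552960000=-0.00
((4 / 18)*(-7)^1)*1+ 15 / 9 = 1 / 9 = 0.11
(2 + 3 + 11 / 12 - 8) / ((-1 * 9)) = 25 / 108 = 0.23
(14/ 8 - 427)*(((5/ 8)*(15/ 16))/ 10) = -25515/ 1024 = -24.92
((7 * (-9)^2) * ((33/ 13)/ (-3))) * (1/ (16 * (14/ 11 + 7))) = -9801/ 2704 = -3.62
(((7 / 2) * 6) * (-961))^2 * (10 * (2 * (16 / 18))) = 7240404640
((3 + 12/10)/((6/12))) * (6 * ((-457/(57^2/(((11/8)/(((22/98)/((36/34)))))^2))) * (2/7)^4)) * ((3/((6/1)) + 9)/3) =-172746/27455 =-6.29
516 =516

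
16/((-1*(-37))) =16/37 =0.43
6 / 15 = 2 / 5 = 0.40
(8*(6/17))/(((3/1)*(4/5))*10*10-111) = 16/731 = 0.02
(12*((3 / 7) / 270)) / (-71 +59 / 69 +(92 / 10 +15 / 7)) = -46 / 142007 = -0.00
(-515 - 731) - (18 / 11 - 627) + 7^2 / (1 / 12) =-359 / 11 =-32.64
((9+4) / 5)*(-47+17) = -78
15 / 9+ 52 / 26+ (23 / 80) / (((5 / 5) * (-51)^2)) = 762983 / 208080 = 3.67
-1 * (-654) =654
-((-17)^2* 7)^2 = -4092529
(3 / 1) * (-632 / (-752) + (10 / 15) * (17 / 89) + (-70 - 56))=-3138059 / 8366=-375.10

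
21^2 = 441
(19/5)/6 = 19/30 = 0.63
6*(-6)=-36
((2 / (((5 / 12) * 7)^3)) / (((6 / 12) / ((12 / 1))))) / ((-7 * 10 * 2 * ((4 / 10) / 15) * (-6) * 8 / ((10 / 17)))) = 1296 / 204085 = 0.01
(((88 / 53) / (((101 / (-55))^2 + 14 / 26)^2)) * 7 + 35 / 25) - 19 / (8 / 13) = -89984980166483 / 3133724235080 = -28.72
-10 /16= -0.62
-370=-370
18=18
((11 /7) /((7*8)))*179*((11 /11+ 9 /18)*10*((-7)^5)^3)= -2861616922370745 /8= -357702115296343.12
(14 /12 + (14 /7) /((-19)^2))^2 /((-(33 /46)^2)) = -3410209609 /1277276121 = -2.67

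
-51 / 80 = -0.64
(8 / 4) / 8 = 1 / 4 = 0.25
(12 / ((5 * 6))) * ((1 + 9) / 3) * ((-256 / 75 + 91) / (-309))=-26276 / 69525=-0.38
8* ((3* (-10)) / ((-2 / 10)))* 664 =796800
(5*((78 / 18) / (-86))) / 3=-65 / 774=-0.08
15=15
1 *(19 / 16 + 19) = 20.19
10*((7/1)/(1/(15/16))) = 65.62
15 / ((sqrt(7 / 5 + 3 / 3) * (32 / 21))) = 105 * sqrt(15) / 64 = 6.35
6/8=3/4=0.75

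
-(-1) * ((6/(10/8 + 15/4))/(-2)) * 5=-3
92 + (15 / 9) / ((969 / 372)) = 92.64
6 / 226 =0.03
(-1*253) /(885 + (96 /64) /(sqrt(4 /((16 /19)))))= -1418065 /4960422 + 253*sqrt(19) /4960422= -0.29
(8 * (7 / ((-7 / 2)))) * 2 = -32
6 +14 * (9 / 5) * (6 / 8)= 249 / 10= 24.90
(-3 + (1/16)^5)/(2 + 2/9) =-28311543/20971520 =-1.35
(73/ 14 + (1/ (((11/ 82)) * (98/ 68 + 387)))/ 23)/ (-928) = -243959115/ 43411092032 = -0.01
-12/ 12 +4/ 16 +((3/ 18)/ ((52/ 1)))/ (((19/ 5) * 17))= -75577/ 100776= -0.75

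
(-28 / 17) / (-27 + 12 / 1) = 28 / 255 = 0.11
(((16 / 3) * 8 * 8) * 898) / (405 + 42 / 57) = 755.46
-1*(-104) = 104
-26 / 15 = -1.73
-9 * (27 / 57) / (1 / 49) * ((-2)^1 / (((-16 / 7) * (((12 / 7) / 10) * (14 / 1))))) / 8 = -46305 / 4864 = -9.52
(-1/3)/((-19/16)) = 16/57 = 0.28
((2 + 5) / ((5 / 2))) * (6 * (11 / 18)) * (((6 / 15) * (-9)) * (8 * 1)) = -7392 / 25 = -295.68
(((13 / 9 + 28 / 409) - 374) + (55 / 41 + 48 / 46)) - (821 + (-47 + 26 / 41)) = -3973589186 / 3471183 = -1144.74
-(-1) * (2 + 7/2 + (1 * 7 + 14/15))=403/30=13.43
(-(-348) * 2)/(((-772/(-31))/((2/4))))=2697/193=13.97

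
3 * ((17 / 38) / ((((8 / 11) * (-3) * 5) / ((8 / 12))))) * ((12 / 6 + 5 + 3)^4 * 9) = -140250 / 19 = -7381.58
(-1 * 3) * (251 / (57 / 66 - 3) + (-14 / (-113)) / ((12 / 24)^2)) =1864062 / 5311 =350.98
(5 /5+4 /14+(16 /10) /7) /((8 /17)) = 901 /280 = 3.22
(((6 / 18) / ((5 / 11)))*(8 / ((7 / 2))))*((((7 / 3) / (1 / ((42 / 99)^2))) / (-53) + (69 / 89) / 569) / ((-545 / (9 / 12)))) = 230128132 / 15205445137575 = 0.00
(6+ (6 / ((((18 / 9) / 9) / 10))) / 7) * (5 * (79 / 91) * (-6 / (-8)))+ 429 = 28131 / 49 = 574.10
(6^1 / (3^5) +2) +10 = 974 / 81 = 12.02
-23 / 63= -0.37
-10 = -10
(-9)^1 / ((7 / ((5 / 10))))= -9 / 14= -0.64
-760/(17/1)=-760/17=-44.71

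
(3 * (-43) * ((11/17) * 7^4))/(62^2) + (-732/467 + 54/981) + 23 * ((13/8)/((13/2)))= -39832879033/831602311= -47.90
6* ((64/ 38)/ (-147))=-64/ 931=-0.07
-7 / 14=-1 / 2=-0.50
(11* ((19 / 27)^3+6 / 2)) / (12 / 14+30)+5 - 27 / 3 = -2982799 / 1062882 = -2.81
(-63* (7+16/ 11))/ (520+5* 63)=-5859/ 9185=-0.64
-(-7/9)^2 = -49/81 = -0.60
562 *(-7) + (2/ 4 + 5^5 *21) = 123383/ 2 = 61691.50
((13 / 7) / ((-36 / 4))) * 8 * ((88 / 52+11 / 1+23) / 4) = -928 / 63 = -14.73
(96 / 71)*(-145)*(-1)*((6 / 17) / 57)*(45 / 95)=250560 / 435727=0.58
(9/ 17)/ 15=3/ 85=0.04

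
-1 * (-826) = 826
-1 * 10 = -10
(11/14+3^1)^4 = 7890481/38416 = 205.40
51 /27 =1.89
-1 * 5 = -5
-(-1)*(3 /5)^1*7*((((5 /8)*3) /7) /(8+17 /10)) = 45 /388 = 0.12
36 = 36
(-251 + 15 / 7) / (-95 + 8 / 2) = 134 / 49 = 2.73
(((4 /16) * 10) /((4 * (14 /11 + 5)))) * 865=47575 /552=86.19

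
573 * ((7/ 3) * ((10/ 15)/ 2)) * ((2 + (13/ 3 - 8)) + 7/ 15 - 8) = -61502/ 15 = -4100.13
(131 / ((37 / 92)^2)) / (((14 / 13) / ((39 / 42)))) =46846124 / 67081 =698.35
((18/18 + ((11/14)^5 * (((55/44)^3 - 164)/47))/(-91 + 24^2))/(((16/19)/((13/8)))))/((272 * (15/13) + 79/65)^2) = 163413496325689285/8423977655664596221952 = 0.00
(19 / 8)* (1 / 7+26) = 3477 / 56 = 62.09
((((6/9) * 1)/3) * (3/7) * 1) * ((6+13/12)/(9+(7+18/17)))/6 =289/43848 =0.01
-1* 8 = -8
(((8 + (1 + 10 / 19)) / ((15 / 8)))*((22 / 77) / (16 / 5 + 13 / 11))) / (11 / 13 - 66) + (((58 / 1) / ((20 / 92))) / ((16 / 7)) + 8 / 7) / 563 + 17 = 2868701447407 / 166743552360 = 17.20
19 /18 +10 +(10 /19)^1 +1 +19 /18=2332 /171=13.64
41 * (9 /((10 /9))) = 3321 /10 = 332.10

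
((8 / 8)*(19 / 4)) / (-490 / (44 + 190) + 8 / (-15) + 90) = 0.05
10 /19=0.53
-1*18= -18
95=95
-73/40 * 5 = -73/8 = -9.12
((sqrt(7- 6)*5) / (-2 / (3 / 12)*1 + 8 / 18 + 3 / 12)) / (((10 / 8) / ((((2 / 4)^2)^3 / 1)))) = -0.01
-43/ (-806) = 43/ 806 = 0.05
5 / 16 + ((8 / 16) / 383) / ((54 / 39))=17287 / 55152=0.31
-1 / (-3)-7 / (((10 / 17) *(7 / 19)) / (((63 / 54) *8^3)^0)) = -959 / 30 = -31.97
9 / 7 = 1.29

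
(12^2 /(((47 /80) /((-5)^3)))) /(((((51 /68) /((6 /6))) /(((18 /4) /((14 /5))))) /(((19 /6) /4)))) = -17100000 /329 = -51975.68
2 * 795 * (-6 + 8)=3180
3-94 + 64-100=-127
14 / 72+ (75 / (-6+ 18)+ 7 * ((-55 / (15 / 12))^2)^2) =236130106 / 9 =26236678.44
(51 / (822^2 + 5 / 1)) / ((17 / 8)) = 24 / 675689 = 0.00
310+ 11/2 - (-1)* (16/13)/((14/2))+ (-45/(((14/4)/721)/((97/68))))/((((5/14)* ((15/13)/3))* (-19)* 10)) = 604276107/734825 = 822.34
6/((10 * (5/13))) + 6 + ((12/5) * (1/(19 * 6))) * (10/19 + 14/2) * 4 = 73949/9025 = 8.19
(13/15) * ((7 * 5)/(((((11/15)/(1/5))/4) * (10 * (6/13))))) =7.17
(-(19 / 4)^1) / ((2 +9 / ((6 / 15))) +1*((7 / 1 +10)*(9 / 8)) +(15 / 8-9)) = -0.13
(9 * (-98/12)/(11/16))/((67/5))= -7.98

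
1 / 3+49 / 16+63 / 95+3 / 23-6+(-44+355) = 32427787 / 104880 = 309.19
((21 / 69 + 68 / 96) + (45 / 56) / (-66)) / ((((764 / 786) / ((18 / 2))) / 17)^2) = 102500534937897 / 4134902464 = 24789.11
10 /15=2 /3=0.67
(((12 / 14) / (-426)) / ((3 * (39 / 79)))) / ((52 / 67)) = -5293 / 3023748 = -0.00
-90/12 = -15/2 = -7.50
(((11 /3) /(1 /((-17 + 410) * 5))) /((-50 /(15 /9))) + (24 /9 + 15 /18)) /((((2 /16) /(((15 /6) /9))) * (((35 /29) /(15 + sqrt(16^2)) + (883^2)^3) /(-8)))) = 51063200 /5752513965576465886941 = 0.00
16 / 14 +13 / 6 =139 / 42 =3.31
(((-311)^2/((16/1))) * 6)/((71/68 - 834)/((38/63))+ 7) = -93722649/3550295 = -26.40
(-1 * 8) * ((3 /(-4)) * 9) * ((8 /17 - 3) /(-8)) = 1161 /68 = 17.07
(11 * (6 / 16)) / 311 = 33 / 2488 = 0.01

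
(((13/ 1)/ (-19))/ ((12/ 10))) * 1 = -65/ 114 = -0.57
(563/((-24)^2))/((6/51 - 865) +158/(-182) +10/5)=-870961/769663872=-0.00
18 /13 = 1.38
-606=-606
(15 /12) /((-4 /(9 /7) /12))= -4.82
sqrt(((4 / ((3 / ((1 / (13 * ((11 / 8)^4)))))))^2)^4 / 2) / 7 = 36028797018963968 * sqrt(2) / 744113923037185706012007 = 0.00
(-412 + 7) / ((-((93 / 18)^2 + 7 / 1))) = 14580 / 1213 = 12.02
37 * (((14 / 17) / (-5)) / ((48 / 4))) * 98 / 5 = -12691 / 1275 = -9.95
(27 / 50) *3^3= 14.58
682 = 682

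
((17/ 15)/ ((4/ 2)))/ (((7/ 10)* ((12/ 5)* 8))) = 85/ 2016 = 0.04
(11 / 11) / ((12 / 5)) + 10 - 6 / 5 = 553 / 60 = 9.22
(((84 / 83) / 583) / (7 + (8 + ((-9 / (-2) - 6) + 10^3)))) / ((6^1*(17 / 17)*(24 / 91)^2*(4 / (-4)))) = -0.00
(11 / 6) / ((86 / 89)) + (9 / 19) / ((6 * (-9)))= 1.89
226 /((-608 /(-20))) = 7.43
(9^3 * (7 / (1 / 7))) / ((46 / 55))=1964655 / 46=42709.89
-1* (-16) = 16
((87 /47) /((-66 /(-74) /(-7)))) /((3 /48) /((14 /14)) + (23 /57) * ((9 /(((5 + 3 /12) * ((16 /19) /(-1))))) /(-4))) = -420616 /7755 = -54.24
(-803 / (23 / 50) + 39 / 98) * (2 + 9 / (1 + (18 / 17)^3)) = -258478393721 / 24219230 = -10672.44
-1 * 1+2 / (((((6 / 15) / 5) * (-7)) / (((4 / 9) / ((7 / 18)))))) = -5.08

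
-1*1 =-1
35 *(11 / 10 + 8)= 637 / 2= 318.50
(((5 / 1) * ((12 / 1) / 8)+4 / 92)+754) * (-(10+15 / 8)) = -3327945 / 368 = -9043.33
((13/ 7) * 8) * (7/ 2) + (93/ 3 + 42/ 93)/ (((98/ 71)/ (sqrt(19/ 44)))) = 69225 * sqrt(209)/ 66836 + 52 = 66.97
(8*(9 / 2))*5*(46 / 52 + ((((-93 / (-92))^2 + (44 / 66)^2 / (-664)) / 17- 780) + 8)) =-5386963954045 / 38813788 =-138789.96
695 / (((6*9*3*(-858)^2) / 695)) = 483025 / 119258568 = 0.00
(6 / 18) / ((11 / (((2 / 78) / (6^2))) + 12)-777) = 1 / 44037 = 0.00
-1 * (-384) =384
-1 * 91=-91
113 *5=565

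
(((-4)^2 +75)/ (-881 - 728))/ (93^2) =-91/ 13916241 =-0.00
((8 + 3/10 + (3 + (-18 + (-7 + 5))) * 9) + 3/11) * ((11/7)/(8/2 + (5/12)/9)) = -857898/15295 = -56.09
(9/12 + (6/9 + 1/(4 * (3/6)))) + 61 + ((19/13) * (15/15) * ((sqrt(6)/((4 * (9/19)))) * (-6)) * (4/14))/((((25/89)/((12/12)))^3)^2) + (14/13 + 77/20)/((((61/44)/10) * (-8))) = -6535.09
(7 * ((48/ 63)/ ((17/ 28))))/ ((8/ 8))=448/ 51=8.78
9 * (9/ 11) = 81/ 11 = 7.36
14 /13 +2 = 40 /13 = 3.08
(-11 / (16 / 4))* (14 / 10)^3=-3773 / 500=-7.55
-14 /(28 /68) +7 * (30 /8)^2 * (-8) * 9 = -14243 /2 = -7121.50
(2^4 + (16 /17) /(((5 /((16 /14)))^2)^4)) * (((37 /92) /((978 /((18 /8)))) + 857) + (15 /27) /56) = 1620668988784955114317 /118191931752343750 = 13712.18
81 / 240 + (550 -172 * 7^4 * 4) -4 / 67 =-8851170191 / 5360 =-1651337.72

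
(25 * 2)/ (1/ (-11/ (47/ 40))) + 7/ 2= -464.59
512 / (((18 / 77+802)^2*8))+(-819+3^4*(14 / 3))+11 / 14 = -1469790420563 / 3338807486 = -440.21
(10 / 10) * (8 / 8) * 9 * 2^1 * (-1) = -18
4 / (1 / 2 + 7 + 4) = 8 / 23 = 0.35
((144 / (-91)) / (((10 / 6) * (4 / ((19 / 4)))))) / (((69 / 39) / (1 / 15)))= -171 / 4025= -0.04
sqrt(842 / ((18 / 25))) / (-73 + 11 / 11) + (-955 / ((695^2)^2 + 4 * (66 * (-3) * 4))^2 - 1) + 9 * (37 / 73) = 14153106441835874647311025 / 3973756808669303266379977 - 5 * sqrt(421) / 216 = 3.09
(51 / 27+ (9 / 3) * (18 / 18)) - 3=17 / 9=1.89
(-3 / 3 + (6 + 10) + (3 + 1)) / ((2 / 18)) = 171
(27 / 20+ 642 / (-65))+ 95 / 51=-88367 / 13260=-6.66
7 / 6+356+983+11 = 8107 / 6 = 1351.17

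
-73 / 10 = -7.30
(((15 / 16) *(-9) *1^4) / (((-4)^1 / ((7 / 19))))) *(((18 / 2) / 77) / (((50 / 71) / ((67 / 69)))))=0.13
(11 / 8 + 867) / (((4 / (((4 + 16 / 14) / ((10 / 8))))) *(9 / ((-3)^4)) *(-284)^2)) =562707 / 5645920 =0.10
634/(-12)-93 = -875/6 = -145.83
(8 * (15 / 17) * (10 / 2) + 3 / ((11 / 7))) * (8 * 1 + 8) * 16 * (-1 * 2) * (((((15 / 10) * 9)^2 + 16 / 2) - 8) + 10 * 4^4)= -9767850624 / 187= -52234495.32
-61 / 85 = -0.72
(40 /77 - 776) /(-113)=6.86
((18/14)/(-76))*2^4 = -36/133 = -0.27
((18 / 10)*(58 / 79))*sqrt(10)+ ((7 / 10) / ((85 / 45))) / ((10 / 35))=441 / 340+ 522*sqrt(10) / 395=5.48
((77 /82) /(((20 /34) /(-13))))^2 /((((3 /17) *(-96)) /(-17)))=432.16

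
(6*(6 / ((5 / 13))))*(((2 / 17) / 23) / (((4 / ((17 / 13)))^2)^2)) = 44217 / 8084960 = 0.01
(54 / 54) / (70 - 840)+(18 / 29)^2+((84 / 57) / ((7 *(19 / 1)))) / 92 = 0.38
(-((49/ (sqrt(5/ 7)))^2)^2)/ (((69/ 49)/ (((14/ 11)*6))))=-387556041628/ 6325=-61273682.47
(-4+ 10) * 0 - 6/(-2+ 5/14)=84/23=3.65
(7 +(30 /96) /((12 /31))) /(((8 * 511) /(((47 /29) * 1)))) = 70453 /22761984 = 0.00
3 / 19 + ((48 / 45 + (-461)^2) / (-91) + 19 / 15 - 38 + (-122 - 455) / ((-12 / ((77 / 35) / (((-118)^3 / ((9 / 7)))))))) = -26953337579275 / 11363209312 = -2371.98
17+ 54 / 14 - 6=104 / 7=14.86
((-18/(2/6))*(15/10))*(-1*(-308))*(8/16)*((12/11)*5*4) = -272160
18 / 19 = 0.95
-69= -69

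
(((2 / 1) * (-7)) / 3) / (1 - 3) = 2.33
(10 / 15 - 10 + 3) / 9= -19 / 27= -0.70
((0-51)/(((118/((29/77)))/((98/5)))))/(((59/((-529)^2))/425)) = -246261479205/38291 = -6431314.91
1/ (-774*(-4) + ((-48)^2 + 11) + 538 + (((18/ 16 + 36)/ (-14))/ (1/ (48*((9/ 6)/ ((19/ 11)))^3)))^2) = 147535882816/ 1902962849570073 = 0.00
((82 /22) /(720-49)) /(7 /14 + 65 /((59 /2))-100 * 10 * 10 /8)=-4838 /1086342961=-0.00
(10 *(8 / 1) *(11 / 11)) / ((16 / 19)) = 95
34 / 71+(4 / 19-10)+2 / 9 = -110342 / 12141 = -9.09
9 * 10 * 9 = 810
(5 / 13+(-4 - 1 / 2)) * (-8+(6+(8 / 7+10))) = -3424 / 91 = -37.63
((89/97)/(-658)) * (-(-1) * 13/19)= -1157/1212694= -0.00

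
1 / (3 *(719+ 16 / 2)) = 1 / 2181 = 0.00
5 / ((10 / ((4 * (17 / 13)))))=34 / 13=2.62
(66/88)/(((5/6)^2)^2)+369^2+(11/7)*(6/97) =57784025613/424375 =136162.65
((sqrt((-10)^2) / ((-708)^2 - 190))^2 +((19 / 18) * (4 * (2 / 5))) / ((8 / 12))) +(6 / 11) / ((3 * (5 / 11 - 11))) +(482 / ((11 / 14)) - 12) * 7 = 2530556280097637761 / 600697304691330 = 4212.70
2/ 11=0.18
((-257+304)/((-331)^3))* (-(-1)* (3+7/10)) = -1739/362646910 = -0.00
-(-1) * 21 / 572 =21 / 572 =0.04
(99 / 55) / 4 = 9 / 20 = 0.45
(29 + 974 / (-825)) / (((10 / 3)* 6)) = 22951 / 16500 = 1.39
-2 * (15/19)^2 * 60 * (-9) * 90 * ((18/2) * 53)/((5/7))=14604786000/361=40456470.91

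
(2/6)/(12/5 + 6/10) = 0.11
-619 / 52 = -11.90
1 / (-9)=-1 / 9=-0.11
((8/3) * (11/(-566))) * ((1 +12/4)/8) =-22/849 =-0.03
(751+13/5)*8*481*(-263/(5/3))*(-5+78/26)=22879838592/25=915193543.68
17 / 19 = 0.89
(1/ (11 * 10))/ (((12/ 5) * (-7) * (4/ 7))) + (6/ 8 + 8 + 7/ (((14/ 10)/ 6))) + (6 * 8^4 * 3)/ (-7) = -77570335/ 7392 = -10493.82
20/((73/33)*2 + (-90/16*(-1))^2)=42240/76169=0.55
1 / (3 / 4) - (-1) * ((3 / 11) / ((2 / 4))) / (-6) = 41 / 33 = 1.24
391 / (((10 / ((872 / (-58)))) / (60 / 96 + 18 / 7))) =-7628801 / 4060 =-1879.02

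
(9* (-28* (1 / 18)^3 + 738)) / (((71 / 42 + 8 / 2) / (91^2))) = 62372318099 / 6453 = 9665631.19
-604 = -604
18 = 18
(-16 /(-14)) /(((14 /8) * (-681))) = -32 /33369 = -0.00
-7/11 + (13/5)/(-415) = -14668/22825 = -0.64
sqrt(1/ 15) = sqrt(15)/ 15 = 0.26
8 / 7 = 1.14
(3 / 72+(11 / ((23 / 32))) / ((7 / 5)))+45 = 216281 / 3864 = 55.97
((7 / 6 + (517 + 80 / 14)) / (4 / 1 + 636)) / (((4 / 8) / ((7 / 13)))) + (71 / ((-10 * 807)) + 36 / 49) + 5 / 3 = 215433851 / 65799552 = 3.27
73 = 73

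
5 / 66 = 0.08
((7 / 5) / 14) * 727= 727 / 10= 72.70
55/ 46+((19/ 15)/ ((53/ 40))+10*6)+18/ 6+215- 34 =1800353/ 7314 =246.15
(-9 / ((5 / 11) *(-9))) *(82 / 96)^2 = 18491 / 11520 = 1.61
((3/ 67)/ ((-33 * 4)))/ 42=-1/ 123816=-0.00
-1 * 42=-42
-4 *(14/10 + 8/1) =-188/5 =-37.60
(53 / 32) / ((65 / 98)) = 2597 / 1040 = 2.50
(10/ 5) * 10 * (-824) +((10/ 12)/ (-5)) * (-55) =-98825/ 6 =-16470.83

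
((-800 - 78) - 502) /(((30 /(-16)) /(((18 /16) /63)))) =92 /7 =13.14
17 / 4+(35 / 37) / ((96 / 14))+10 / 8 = 10013 / 1776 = 5.64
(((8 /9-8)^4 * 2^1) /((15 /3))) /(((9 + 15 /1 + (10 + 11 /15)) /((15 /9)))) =167772160 /3418281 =49.08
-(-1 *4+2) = 2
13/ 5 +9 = 58/ 5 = 11.60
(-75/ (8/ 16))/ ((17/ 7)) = -1050/ 17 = -61.76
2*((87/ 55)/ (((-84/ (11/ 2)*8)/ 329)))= -1363/ 160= -8.52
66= 66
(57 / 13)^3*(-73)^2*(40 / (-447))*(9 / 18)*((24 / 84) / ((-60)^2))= -36551611 / 22914710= -1.60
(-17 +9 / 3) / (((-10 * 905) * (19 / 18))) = 126 / 85975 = 0.00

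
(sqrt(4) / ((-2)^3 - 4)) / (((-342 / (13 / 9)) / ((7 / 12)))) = 91 / 221616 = 0.00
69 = 69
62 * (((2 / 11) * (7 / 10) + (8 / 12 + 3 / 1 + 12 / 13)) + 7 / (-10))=534223 / 2145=249.06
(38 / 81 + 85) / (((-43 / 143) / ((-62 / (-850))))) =-20.73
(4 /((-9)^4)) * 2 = 8 /6561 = 0.00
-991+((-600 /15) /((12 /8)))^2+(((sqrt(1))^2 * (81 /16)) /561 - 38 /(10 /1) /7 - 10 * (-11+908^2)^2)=-6406250967009276007 /942480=-6797227492370.42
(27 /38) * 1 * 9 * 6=729 /19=38.37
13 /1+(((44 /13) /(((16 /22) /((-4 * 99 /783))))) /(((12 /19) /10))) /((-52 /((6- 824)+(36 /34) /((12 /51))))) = -201138679 /352872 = -570.00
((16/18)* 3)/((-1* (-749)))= 8/2247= 0.00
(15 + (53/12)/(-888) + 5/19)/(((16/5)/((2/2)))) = 15446165/3239424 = 4.77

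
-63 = -63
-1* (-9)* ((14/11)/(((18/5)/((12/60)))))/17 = 7/187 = 0.04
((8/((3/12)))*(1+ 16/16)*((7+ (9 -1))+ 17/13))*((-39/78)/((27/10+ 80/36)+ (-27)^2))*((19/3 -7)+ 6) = -3256320/858689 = -3.79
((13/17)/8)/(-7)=-13/952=-0.01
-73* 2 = -146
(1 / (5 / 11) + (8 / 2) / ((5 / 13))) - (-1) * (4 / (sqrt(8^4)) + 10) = 1813 / 80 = 22.66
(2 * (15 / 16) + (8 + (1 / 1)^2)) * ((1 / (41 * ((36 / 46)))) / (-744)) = -667 / 1464192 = -0.00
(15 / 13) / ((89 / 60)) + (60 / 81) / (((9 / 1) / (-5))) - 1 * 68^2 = -1299939224 / 281151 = -4623.63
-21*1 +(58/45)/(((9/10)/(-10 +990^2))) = 113688739/81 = 1403564.68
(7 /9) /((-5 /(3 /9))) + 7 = 938 /135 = 6.95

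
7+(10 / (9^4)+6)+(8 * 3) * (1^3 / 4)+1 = 131230 / 6561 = 20.00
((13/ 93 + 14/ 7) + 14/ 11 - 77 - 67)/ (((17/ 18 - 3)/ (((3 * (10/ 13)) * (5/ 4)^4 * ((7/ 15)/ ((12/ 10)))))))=3146084375/ 20994688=149.85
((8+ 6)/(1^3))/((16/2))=7/4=1.75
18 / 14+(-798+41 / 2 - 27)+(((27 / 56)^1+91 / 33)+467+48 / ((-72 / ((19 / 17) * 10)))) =-10694809 / 31416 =-340.43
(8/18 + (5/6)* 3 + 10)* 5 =1165/18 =64.72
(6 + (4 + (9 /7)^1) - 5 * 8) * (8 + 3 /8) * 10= -67335 /28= -2404.82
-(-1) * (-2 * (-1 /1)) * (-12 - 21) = -66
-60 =-60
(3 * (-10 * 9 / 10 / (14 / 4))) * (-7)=54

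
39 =39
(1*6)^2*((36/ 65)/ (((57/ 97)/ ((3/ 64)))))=7857/ 4940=1.59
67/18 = 3.72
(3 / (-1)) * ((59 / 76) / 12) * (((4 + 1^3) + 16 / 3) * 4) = -8.02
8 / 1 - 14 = -6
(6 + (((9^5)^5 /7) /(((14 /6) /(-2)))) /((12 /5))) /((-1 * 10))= 3589489938459262943850657 /980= 3662744835162513208010.88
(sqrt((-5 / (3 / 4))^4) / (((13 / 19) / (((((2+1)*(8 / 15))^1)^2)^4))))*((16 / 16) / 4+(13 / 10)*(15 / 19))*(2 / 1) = 13019119616 / 1828125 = 7121.57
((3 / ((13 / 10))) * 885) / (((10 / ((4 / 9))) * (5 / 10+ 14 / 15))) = 35400 / 559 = 63.33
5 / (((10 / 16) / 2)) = 16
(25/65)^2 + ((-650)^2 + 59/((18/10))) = 642672580/1521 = 422532.93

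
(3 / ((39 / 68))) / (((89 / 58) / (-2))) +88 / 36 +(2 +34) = 329330 / 10413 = 31.63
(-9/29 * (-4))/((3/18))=7.45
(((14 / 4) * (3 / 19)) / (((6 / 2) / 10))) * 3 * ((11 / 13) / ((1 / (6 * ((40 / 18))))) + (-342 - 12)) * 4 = -1871240 / 247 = -7575.87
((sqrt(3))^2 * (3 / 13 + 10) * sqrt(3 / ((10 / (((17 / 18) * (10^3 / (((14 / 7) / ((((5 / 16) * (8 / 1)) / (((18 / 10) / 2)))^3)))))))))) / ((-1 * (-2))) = 83125 * sqrt(51) / 702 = 845.63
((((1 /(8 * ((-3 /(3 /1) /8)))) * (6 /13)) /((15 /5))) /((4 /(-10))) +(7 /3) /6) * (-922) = -83441 /117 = -713.17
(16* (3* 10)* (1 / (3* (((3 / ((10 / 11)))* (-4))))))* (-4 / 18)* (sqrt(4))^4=12800 / 297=43.10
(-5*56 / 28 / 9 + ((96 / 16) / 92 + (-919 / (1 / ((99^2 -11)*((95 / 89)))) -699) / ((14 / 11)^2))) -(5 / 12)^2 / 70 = -1924461337901 / 324576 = -5929154.77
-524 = -524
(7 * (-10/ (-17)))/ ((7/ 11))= 110/ 17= 6.47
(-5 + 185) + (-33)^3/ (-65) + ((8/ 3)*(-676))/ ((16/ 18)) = -1295.12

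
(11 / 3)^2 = 121 / 9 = 13.44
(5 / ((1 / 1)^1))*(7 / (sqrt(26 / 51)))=35*sqrt(1326) / 26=49.02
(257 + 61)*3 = 954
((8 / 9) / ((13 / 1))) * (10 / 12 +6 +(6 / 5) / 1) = 964 / 1755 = 0.55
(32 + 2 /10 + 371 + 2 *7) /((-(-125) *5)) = 2086 /3125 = 0.67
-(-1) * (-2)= -2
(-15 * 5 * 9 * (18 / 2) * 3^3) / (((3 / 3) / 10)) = -1640250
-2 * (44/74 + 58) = -4336/37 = -117.19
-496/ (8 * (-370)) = 31/ 185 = 0.17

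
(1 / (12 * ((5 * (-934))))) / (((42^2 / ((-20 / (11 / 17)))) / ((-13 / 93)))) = -221 / 5056410744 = -0.00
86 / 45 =1.91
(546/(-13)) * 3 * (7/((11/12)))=-10584/11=-962.18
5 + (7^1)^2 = 54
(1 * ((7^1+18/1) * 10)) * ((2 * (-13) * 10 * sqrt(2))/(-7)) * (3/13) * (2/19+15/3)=1455000 * sqrt(2)/133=15471.28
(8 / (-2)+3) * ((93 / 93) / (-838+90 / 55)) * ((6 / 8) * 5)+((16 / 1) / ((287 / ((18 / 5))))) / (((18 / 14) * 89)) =167521 / 26856640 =0.01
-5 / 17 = -0.29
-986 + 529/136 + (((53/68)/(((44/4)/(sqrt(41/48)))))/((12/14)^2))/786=-133567/136 + 2597* sqrt(123)/253984896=-982.11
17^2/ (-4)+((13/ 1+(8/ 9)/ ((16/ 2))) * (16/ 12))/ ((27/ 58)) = -101177/ 2916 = -34.70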